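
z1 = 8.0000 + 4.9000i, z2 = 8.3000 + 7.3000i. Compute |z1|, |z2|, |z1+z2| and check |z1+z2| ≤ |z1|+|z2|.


|z1| = sqrt(8^2 + 4.9^2) = sqrt(88.01) = 9.3814
|z2| = sqrt(8.3^2 + 7.3^2) = sqrt(122.18) = 11.0535
z1+z2 = 16.3000 + 12.2000i
|z1+z2| = sqrt(414.53) = 20.3600
|z1|+|z2| = 9.3814 + 11.0535 = 20.4349

|z1+z2| = 20.3600 ≤ |z1|+|z2| = 20.4349 (verified)


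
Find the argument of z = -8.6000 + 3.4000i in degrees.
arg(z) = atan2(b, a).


Re = -8.6, Im = 3.4
arg = atan2(3.4, -8.6) = 158.4287 degrees

arg(z) = 158.4287 degrees


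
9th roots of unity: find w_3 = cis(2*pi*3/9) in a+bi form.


Angle = 360*3/9 = 120°
a = cos(120°) = -0.5000
b = sin(120°) = 0.8660

-0.5000 + 0.8660i


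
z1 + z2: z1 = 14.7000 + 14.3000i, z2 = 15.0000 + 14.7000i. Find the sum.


Real: 14.7 + 15 = 29.7
Imag: 14.3 + 14.7 = 29

29.7000 + 29.0000i


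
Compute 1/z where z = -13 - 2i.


|z|^2 = 169+4 = 173
1/z = (-13 + 2i)/173

1/z = -0.0751 + 0.0116i


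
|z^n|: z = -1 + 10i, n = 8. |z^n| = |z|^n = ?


|z| = sqrt(1+100) = sqrt(101) = 10.0499
|z^8| = |z|^8 = (sqrt(101))^8 = 101^4 = 104060401

|z^8| = 104060401


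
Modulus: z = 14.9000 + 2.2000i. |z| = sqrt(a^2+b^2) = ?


|z| = sqrt(14.9^2 + 2.2^2) = sqrt(222.01 + 4.84) = sqrt(226.85) = 15.0615

|z| = 15.0615


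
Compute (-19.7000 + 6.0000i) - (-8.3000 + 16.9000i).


Real: -19.7 + 8.3 = -11.4
Imag: 6 - 16.9 = -10.9

-11.4000 - 10.9000i


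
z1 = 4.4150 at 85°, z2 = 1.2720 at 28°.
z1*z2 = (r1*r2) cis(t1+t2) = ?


r = 4.4150 * 1.2720 = 5.6159
theta = 85° + 28° = 113° = 113° (mod 360)

5.6159 cis(113°)


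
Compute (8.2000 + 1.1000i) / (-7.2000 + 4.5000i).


Conjugate of z2 = -7.2000 - 4.5000i
Numerator: (8.2000 + 1.1000i)(-7.2000 - 4.5000i) = -54.0900 - 44.8200i
Denominator: (-7.2)^2 + 4.5^2 = 72.09
Result = (-54.0900 - 44.8200i)/72.09

-0.7503 - 0.6217i


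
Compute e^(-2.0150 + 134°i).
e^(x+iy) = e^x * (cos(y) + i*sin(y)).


e^-2.0150 = 0.1333
cos(134°) = -0.6947
sin(134°) = 0.7193
Real = 0.1333*(-0.6947) = -0.0926
Imag = 0.1333*0.7193 = 0.0959

-0.0926 + 0.0959i


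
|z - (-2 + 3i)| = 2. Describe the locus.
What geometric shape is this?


|z - z0| = r is a circle with center z0 and radius r.
Center = (-2, 3), radius = 2

Circle with center (-2, 3) and radius 2


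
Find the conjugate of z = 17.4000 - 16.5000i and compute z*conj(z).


z_bar = 17.4000 + 16.5000i
z*z_bar = 17.4^2 + (-16.5)^2 = 302.76 + 272.25 = 575.01

z_bar = 17.4000 + 16.5000i, z*z_bar = 575.01


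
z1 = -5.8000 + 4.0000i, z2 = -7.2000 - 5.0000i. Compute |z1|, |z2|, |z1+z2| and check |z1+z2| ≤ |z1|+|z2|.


|z1| = sqrt((-5.8)^2 + 4^2) = sqrt(49.64) = 7.0456
|z2| = sqrt((-7.2)^2 + (-5)^2) = sqrt(76.84) = 8.7658
z1+z2 = -13.0000 - i
|z1+z2| = sqrt(170) = 13.0384
|z1|+|z2| = 7.0456 + 8.7658 = 15.8114

|z1+z2| = 13.0384 ≤ |z1|+|z2| = 15.8114 (verified)


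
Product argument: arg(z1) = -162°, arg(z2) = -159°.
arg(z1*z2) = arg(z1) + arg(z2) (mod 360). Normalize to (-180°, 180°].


arg(z1*z2) = -162° - 159° = -321°
Normalized to (-180°, 180°]: 39°

39°


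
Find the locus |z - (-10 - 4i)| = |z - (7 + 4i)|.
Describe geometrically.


Equal distances means the locus is the perpendicular bisector of z1 and z2.
Midpoint = ((-10+7)/2, (-4+4)/2) = (-1.5000, 0)

Perpendicular bisector through (-1.5000, 0)


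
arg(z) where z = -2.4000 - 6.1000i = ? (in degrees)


Re = -2.4, Im = -6.1
arg = atan2(-6.1, -2.4) = -111.4768 degrees

arg(z) = -111.4768 degrees


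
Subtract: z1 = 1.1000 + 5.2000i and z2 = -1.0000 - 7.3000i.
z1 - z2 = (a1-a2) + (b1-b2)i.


Real: 1.1 + 1 = 2.1
Imag: 5.2 + 7.3 = 12.5

2.1000 + 12.5000i


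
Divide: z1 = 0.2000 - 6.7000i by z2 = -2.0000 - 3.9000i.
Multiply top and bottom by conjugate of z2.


Conjugate of z2 = -2.0000 + 3.9000i
Numerator: (0.2000 - 6.7000i)(-2.0000 + 3.9000i) = 25.7300 + 14.1800i
Denominator: (-2)^2 + (-3.9)^2 = 19.21
Result = (25.7300 + 14.1800i)/19.21

1.3394 + 0.7382i


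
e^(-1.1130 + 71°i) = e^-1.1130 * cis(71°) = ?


e^-1.1130 = 0.3286
cos(71°) = 0.3256
sin(71°) = 0.9455
Real = 0.3286*0.3256 = 0.1070
Imag = 0.3286*0.9455 = 0.3107

0.1070 + 0.3107i


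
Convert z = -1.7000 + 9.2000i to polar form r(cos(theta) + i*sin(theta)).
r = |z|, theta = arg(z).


r = sqrt(2.89+84.64) = sqrt(87.53) = 9.3557
theta = atan2(9.2, -1.7) = 100.4692 degrees

r = 9.3557, theta = 100.4692 degrees


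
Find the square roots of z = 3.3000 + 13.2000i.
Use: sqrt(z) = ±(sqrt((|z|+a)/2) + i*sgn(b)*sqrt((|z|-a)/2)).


|z| = sqrt(10.89+174.24) = 13.6062
sqrt((|z|+a)/2) = sqrt((13.6062+3.3)/2) = sqrt(8.4531) = 2.9074
sqrt((|z|-a)/2) = sqrt((13.6062-3.3)/2) = sqrt(5.1531) = 2.2700

±(2.9074 + 2.2700i) i.e. 2.9074 + 2.2700i and -2.9074 - 2.2700i


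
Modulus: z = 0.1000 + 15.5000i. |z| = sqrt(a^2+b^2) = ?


|z| = sqrt(0.1^2 + 15.5^2) = sqrt(0.01 + 240.25) = sqrt(240.26) = 15.5003

|z| = 15.5003


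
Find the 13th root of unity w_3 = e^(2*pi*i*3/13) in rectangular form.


Angle = 360*3/13 = 83.0769°
a = cos(83.0769°) = 0.1205
b = sin(83.0769°) = 0.9927

0.1205 + 0.9927i


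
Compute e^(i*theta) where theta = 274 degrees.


cos(274°) = 0.0698
sin(274°) = -0.9976

e^(i*274°) = 0.0698 - 0.9976i


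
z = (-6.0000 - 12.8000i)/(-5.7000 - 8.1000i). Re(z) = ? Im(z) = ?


Multiply by conjugate: (-6.0000 - 12.8000i)(-5.7000 + 8.1000i) / ((-5.7)^2 + (-8.1)^2)
Numerator real = -6*(-5.7) - (12.8)*(-8.1) = 137.88
Numerator imag = -12.8*(-5.7) - (-6)*(-8.1) = 24.36
Denominator = 98.1
Re(z) = 137.88/98.1 = 1.4055
Im(z) = 24.36/98.1 = 0.2483

Re(z) = 1.4055, Im(z) = 0.2483


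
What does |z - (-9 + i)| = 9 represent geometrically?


|z - z0| = r is a circle with center z0 and radius r.
Center = (-9, 1), radius = 9

Circle with center (-9, 1) and radius 9


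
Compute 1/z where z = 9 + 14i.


|z|^2 = 81+196 = 277
1/z = (9 - 14i)/277

1/z = 0.0325 - 0.0505i


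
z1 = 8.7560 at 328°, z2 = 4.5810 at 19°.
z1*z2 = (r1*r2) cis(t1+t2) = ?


r = 8.7560 * 4.5810 = 40.1112
theta = 328° + 19° = 347° = 347° (mod 360)

40.1112 cis(347°)


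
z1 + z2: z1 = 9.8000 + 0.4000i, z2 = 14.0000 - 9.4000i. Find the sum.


Real: 9.8 + 14 = 23.8
Imag: 0.4 - 9.4 = -9

23.8000 - 9.0000i


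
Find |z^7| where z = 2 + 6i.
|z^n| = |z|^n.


|z| = sqrt(4+36) = sqrt(40) = 6.3246
|z^7| = |z|^7 = (sqrt(40))^7 = 40^3 * sqrt(40) = 64000*sqrt(40)

|z^7| = 64000*sqrt(40) ≈ 404771.5405


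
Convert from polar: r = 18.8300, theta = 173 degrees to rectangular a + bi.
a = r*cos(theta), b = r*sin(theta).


a = 18.8300*cos(173°) = 18.8300*(-0.992546) = -18.6896
b = 18.8300*sin(173°) = 18.8300*0.12187 = 2.2948

-18.6896 + 2.2948i


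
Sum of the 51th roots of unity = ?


The sum of all 51th roots of unity is 0.
Geometric series: (1 - w^51)/(1 - w) = (1-1)/(1-w) = 0 since w^51 = 1, w ≠ 1.
Alternatively: coefficient of z^50 in z^51 - 1 is 0.

0


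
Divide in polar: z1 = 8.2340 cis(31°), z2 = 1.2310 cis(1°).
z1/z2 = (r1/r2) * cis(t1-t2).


r = 8.2340 / 1.2310 = 6.6889
theta = 31° - 1° = 30° = 30° (mod 360)

6.6889 cis(30°)


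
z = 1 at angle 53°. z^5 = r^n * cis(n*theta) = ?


r^5 = 1^5 = 1
n*theta = 5*53° = 265° = 265° (mod 360)
a = 1*cos(265°) = -0.0872
b = 1*sin(265°) = -0.9962

1 cis(265°) = -0.0872 - 0.9962i


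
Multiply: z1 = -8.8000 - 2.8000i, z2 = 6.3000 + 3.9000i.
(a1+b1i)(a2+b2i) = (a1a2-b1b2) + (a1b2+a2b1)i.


Real = -8.8*6.3 - (-2.8)*3.9 = -55.44 - (-10.92) = -44.52
Imag = -8.8*3.9 + 6.3*(-2.8) = -34.32 - (17.64) = -51.96

-44.5200 - 51.9600i


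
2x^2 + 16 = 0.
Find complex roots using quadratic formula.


disc = 0^2 - 4*2*16 = 0 - 128 = -128
sqrt(|disc|) = sqrt(128) = 11.3137
Real part = 0/(2*2) = 0
Imag part = 11.3137/(2*2) = 2.8284

0 ± 2.8284i


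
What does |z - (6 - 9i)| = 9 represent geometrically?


|z - z0| = r is a circle with center z0 and radius r.
Center = (6, -9), radius = 9

Circle with center (6, -9) and radius 9


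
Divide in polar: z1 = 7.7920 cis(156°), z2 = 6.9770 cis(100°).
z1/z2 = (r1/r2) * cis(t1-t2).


r = 7.7920 / 6.9770 = 1.1168
theta = 156° - 100° = 56° = 56° (mod 360)

1.1168 cis(56°)


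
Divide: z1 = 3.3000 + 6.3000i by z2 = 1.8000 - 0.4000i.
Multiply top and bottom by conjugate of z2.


Conjugate of z2 = 1.8000 + 0.4000i
Numerator: (3.3000 + 6.3000i)(1.8000 + 0.4000i) = 3.4200 + 12.6600i
Denominator: 1.8^2 + (-0.4)^2 = 3.4
Result = (3.4200 + 12.6600i)/3.4

1.0059 + 3.7235i


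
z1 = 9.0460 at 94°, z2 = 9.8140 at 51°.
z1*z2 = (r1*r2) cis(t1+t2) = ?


r = 9.0460 * 9.8140 = 88.7774
theta = 94° + 51° = 145° = 145° (mod 360)

88.7774 cis(145°)


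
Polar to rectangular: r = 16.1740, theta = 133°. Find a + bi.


a = 16.1740*cos(133°) = 16.1740*(-0.681998) = -11.0306
b = 16.1740*sin(133°) = 16.1740*0.73135 = 11.8289

-11.0306 + 11.8289i


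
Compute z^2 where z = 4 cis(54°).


r^2 = 4^2 = 16
n*theta = 2*54° = 108° = 108° (mod 360)
a = 16*cos(108°) = -4.9443
b = 16*sin(108°) = 15.2169

16 cis(108°) = -4.9443 + 15.2169i


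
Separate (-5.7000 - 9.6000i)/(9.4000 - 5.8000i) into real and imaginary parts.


Multiply by conjugate: (-5.7000 - 9.6000i)(9.4000 + 5.8000i) / (9.4^2 + (-5.8)^2)
Numerator real = -5.7*9.4 - (9.6)*(-5.8) = 2.1
Numerator imag = -9.6*9.4 - (-5.7)*(-5.8) = -123.3
Denominator = 122
Re(z) = 2.1/122 = 0.0172
Im(z) = -123.3/122 = -1.0107

Re(z) = 0.0172, Im(z) = -1.0107


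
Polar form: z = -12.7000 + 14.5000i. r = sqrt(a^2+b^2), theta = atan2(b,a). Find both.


r = sqrt(161.29+210.25) = sqrt(371.54) = 19.2754
theta = atan2(14.5, -12.7) = 131.2139 degrees

r = 19.2754, theta = 131.2139 degrees


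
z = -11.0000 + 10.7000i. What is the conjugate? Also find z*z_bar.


z_bar = -11.0000 - 10.7000i
z*z_bar = (-11)^2 + 10.7^2 = 121 + 114.49 = 235.49

z_bar = -11.0000 - 10.7000i, z*z_bar = 235.49


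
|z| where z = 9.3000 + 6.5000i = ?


|z| = sqrt(9.3^2 + 6.5^2) = sqrt(86.49 + 42.25) = sqrt(128.74) = 11.3464

|z| = 11.3464


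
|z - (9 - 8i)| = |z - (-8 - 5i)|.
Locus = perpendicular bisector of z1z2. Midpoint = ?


Equal distances means the locus is the perpendicular bisector of z1 and z2.
Midpoint = ((9+(-8))/2, (-8+(-5))/2) = (0.5000, -6.5000)

Perpendicular bisector through (0.5000, -6.5000)


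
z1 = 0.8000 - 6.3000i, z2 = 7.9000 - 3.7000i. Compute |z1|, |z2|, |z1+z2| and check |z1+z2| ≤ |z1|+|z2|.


|z1| = sqrt(0.8^2 + (-6.3)^2) = sqrt(40.33) = 6.3506
|z2| = sqrt(7.9^2 + (-3.7)^2) = sqrt(76.1) = 8.7235
z1+z2 = 8.7000 - 10.0000i
|z1+z2| = sqrt(175.69) = 13.2548
|z1|+|z2| = 6.3506 + 8.7235 = 15.0741

|z1+z2| = 13.2548 ≤ |z1|+|z2| = 15.0741 (verified)


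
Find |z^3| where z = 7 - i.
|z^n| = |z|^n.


|z| = sqrt(49+1) = sqrt(50) = 7.0711
|z^3| = |z|^3 = (sqrt(50))^3 = 50*sqrt(50)

|z^3| = 50*sqrt(50) ≈ 353.5534


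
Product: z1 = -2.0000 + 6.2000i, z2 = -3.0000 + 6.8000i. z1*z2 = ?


Real = -2*(-3) - 6.2*6.8 = 6 - 42.16 = -36.16
Imag = -2*6.8 - (3)*6.2 = -13.6 - (18.6) = -32.2

-36.1600 - 32.2000i


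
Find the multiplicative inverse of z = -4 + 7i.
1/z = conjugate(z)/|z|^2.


|z|^2 = 16+49 = 65
1/z = (-4 - 7i)/65

1/z = -0.0615 - 0.1077i


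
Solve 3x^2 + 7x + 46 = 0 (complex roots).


disc = 7^2 - 4*3*46 = 49 - 552 = -503
sqrt(|disc|) = sqrt(503) = 22.4277
Real part = -7/(2*3) = -1.1667
Imag part = 22.4277/(2*3) = 3.7379

-1.1667 ± 3.7379i


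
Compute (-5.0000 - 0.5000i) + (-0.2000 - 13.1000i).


Real: -5 - 0.2 = -5.2
Imag: -0.5 - 13.1 = -13.6

-5.2000 - 13.6000i


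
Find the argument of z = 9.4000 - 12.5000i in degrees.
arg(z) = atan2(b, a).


Re = 9.4, Im = -12.5
arg = atan2(-12.5, 9.4) = -53.0568 degrees

arg(z) = -53.0568 degrees


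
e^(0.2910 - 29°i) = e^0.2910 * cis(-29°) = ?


e^0.2910 = 1.3378
cos(-29°) = 0.8746
sin(-29°) = -0.4848
Real = 1.3378*0.8746 = 1.1700
Imag = 1.3378*(-0.4848) = -0.6486

1.1700 - 0.6486i


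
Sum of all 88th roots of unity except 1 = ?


With w = e^(2*pi*i/88), all 88 of the 88th roots of unity w^0 = 1, w, ..., w^(87) sum to 0: 1 + w + ... + w^(87) = (1 - w^88)/(1 - w) = 0 since w^88 = 1, w ≠ 1.
Removing the root 1: w + w^2 + ... + w^(87) = 0 - 1 = -1

Sum = -1


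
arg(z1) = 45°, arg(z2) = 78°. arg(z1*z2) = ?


arg(z1*z2) = 45° + 78° = 123°
Normalized to (-180°, 180°]: 123°

123°


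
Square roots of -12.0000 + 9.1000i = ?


|z| = sqrt(144+82.81) = 15.0602
sqrt((|z|+a)/2) = sqrt((15.0602+(-12))/2) = sqrt(1.5301) = 1.2370
sqrt((|z|-a)/2) = sqrt((15.0602-(-12))/2) = sqrt(13.5301) = 3.6783

±(1.2370 + 3.6783i) i.e. 1.2370 + 3.6783i and -1.2370 - 3.6783i


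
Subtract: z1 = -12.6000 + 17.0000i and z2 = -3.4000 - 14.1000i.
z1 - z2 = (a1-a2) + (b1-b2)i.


Real: -12.6 + 3.4 = -9.2
Imag: 17 + 14.1 = 31.1

-9.2000 + 31.1000i


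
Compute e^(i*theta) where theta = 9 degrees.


cos(9°) = 0.9877
sin(9°) = 0.1564

e^(i*9°) = 0.9877 + 0.1564i


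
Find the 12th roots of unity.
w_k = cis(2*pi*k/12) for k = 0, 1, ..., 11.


The 12th roots of unity are cis(360k/12°) for k=0..11
Angle step = 360/12 = 30°
Primitive root: cis(30°)
Primitive root = 0.8660 + 0.5000i

12 roots at angles: 0°, 30°, 60°, 90°, 120°, 150°, 180°, 210°, 240°, 270°, 300°, 330°


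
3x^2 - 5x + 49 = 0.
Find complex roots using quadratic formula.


disc = (-5)^2 - 4*3*49 = 25 - 588 = -563
sqrt(|disc|) = sqrt(563) = 23.7276
Real part = 5/(2*3) = 0.8333
Imag part = 23.7276/(2*3) = 3.9546

0.8333 ± 3.9546i


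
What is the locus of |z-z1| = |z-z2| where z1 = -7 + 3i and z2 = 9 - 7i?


Equal distances means the locus is the perpendicular bisector of z1 and z2.
Midpoint = ((-7+9)/2, (3+(-7))/2) = (1.0000, -2.0000)

Perpendicular bisector through (1.0000, -2.0000)


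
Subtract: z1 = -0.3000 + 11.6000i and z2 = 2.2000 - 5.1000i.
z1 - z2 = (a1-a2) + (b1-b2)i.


Real: -0.3 - 2.2 = -2.5
Imag: 11.6 + 5.1 = 16.7

-2.5000 + 16.7000i


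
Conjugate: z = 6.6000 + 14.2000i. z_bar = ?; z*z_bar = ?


z_bar = 6.6000 - 14.2000i
z*z_bar = 6.6^2 + 14.2^2 = 43.56 + 201.64 = 245.2

z_bar = 6.6000 - 14.2000i, z*z_bar = 245.2


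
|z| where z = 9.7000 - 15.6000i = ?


|z| = sqrt(9.7^2 + (-15.6)^2) = sqrt(94.09 + 243.36) = sqrt(337.45) = 18.3698

|z| = 18.3698


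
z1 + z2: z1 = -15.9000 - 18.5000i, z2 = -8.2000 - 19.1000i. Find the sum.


Real: -15.9 - 8.2 = -24.1
Imag: -18.5 - 19.1 = -37.6

-24.1000 - 37.6000i


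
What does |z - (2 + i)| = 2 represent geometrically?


|z - z0| = r is a circle with center z0 and radius r.
Center = (2, 1), radius = 2

Circle with center (2, 1) and radius 2


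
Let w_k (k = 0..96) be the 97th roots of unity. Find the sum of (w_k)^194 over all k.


The roots are w_k = w^k with w = e^(2*pi*i/97), and (w^k)^194 = (w^194)^k.
So S = 1 + u + u^2 + ... + u^(96) with u = w^194.
194 = 2*97 + 0, so 194 is a multiple of 97 and u = (w^97)^2 = 1.
Every one of the 97 terms equals 1: S = 97

S = 97


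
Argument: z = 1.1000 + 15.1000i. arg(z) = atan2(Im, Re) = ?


Re = 1.1, Im = 15.1
arg = atan2(15.1, 1.1) = 85.8335 degrees

arg(z) = 85.8335 degrees


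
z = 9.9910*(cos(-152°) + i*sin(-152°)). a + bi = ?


a = 9.9910*cos(-152°) = 9.9910*(-0.882948) = -8.8215
b = 9.9910*sin(-152°) = 9.9910*(-0.46947) = -4.6905

-8.8215 - 4.6905i


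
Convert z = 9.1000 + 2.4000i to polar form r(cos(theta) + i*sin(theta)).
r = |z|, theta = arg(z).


r = sqrt(82.81+5.76) = sqrt(88.57) = 9.4112
theta = atan2(2.4, 9.1) = 14.7746 degrees

r = 9.4112, theta = 14.7746 degrees


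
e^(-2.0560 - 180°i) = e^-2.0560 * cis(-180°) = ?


e^-2.0560 = 0.1280
cos(-180°) = -1
sin(-180°) = 0
Real = 0.1280*(-1) = -0.1280
Imag = 0.1280*0 = 0

-0.1280 + 0i


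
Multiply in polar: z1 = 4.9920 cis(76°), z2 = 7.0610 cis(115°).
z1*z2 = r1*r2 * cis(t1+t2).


r = 4.9920 * 7.0610 = 35.2485
theta = 76° + 115° = 191° = 191° (mod 360)

35.2485 cis(191°)


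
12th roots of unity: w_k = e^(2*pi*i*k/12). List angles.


The 12th roots of unity are cis(360k/12°) for k=0..11
Angle step = 360/12 = 30°
Primitive root: cis(30°)
Primitive root = 0.8660 + 0.5000i

12 roots at angles: 0°, 30°, 60°, 90°, 120°, 150°, 180°, 210°, 240°, 270°, 300°, 330°


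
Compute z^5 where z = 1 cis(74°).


r^5 = 1^5 = 1
n*theta = 5*74° = 370° = 10° (mod 360)
a = 1*cos(10°) = 0.9848
b = 1*sin(10°) = 0.1736

1 cis(10°) = 0.9848 + 0.1736i


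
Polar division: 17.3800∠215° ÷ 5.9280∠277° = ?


r = 17.3800 / 5.9280 = 2.9318
theta = 215° - 277° = -62° = 298° (mod 360)

2.9318 cis(298°)


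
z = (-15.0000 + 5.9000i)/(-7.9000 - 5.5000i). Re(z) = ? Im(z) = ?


Multiply by conjugate: (-15.0000 + 5.9000i)(-7.9000 + 5.5000i) / ((-7.9)^2 + (-5.5)^2)
Numerator real = -15*(-7.9) + 5.9*(-5.5) = 86.05
Numerator imag = 5.9*(-7.9) - (-15)*(-5.5) = -129.11
Denominator = 92.66
Re(z) = 86.05/92.66 = 0.9287
Im(z) = -129.11/92.66 = -1.3934

Re(z) = 0.9287, Im(z) = -1.3934


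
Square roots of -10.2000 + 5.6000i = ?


|z| = sqrt(104.04+31.36) = 11.6362
sqrt((|z|+a)/2) = sqrt((11.6362+(-10.2))/2) = sqrt(0.7181) = 0.8474
sqrt((|z|-a)/2) = sqrt((11.6362-(-10.2))/2) = sqrt(10.9181) = 3.3043

±(0.8474 + 3.3043i) i.e. 0.8474 + 3.3043i and -0.8474 - 3.3043i


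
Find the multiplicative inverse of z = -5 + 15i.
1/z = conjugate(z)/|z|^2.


|z|^2 = 25+225 = 250
1/z = (-5 - 15i)/250

1/z = -0.0200 - 0.0600i


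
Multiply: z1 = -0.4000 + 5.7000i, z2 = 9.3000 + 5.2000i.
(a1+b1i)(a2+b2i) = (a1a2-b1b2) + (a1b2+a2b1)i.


Real = -0.4*9.3 - 5.7*5.2 = -3.72 - 29.64 = -33.36
Imag = -0.4*5.2 + 9.3*5.7 = -2.08 + 53.01 = 50.93

-33.3600 + 50.9300i


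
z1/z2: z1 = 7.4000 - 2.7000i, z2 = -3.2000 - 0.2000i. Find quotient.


Conjugate of z2 = -3.2000 + 0.2000i
Numerator: (7.4000 - 2.7000i)(-3.2000 + 0.2000i) = -23.1400 + 10.1200i
Denominator: (-3.2)^2 + (-0.2)^2 = 10.28
Result = (-23.1400 + 10.1200i)/10.28

-2.2510 + 0.9844i


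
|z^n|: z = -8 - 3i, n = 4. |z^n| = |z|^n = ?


|z| = sqrt(64+9) = sqrt(73) = 8.5440
|z^4| = |z|^4 = (sqrt(73))^4 = 73^2 = 5329

|z^4| = 5329


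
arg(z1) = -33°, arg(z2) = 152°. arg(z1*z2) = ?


arg(z1*z2) = -33° + 152° = 119°
Normalized to (-180°, 180°]: 119°

119°


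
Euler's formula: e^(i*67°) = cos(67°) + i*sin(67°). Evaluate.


cos(67°) = 0.3907
sin(67°) = 0.9205

e^(i*67°) = 0.3907 + 0.9205i


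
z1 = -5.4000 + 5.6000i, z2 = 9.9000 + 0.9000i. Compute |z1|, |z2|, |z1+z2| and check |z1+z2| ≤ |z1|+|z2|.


|z1| = sqrt((-5.4)^2 + 5.6^2) = sqrt(60.52) = 7.7795
|z2| = sqrt(9.9^2 + 0.9^2) = sqrt(98.82) = 9.9408
z1+z2 = 4.5000 + 6.5000i
|z1+z2| = sqrt(62.5) = 7.9057
|z1|+|z2| = 7.7795 + 9.9408 = 17.7203

|z1+z2| = 7.9057 ≤ |z1|+|z2| = 17.7203 (verified)


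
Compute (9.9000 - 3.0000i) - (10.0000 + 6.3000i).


Real: 9.9 - 10 = -0.1
Imag: -3 - 6.3 = -9.3

-0.1000 - 9.3000i


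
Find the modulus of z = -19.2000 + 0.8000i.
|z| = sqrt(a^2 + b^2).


|z| = sqrt((-19.2)^2 + 0.8^2) = sqrt(368.64 + 0.64) = sqrt(369.28) = 19.2167

|z| = 19.2167


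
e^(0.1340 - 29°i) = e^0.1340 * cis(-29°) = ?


e^0.1340 = 1.1434
cos(-29°) = 0.8746
sin(-29°) = -0.4848
Real = 1.1434*0.8746 = 1.0000
Imag = 1.1434*(-0.4848) = -0.5543

1.0000 - 0.5543i


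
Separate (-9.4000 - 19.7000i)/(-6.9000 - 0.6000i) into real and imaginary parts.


Multiply by conjugate: (-9.4000 - 19.7000i)(-6.9000 + 0.6000i) / ((-6.9)^2 + (-0.6)^2)
Numerator real = -9.4*(-6.9) - (19.7)*(-0.6) = 76.68
Numerator imag = -19.7*(-6.9) - (-9.4)*(-0.6) = 130.29
Denominator = 47.97
Re(z) = 76.68/47.97 = 1.5985
Im(z) = 130.29/47.97 = 2.7161

Re(z) = 1.5985, Im(z) = 2.7161


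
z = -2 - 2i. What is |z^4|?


|z| = sqrt(4+4) = sqrt(8) = 2.8284
|z^4| = |z|^4 = (sqrt(8))^4 = 8^2 = 64

|z^4| = 64


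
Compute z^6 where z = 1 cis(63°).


r^6 = 1^6 = 1
n*theta = 6*63° = 378° = 18° (mod 360)
a = 1*cos(18°) = 0.9511
b = 1*sin(18°) = 0.3090

1 cis(18°) = 0.9511 + 0.3090i


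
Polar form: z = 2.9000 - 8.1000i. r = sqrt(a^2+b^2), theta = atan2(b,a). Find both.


r = sqrt(8.41+65.61) = sqrt(74.02) = 8.6035
theta = atan2(-8.1, 2.9) = -70.3014 degrees

r = 8.6035, theta = -70.3014 degrees


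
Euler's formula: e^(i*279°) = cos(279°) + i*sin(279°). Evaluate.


cos(279°) = 0.1564
sin(279°) = -0.9877

e^(i*279°) = 0.1564 - 0.9877i


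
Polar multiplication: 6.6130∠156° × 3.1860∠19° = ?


r = 6.6130 * 3.1860 = 21.0690
theta = 156° + 19° = 175° = 175° (mod 360)

21.0690 cis(175°)


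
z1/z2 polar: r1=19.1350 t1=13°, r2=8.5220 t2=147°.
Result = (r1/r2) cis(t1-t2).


r = 19.1350 / 8.5220 = 2.2454
theta = 13° - 147° = -134° = 226° (mod 360)

2.2454 cis(226°)


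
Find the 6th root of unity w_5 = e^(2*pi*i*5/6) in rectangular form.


Angle = 360*5/6 = 300°
a = cos(300°) = 0.5000
b = sin(300°) = -0.8660

0.5000 - 0.8660i


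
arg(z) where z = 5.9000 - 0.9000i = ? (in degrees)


Re = 5.9, Im = -0.9
arg = atan2(-0.9, 5.9) = -8.6732 degrees

arg(z) = -8.6732 degrees


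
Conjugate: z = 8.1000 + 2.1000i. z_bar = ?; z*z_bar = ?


z_bar = 8.1000 - 2.1000i
z*z_bar = 8.1^2 + 2.1^2 = 65.61 + 4.41 = 70.02

z_bar = 8.1000 - 2.1000i, z*z_bar = 70.02


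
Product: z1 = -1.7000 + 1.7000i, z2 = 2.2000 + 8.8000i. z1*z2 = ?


Real = -1.7*2.2 - 1.7*8.8 = -3.74 - 14.96 = -18.7
Imag = -1.7*8.8 + 2.2*1.7 = -14.96 + 3.74 = -11.22

-18.7000 - 11.2200i


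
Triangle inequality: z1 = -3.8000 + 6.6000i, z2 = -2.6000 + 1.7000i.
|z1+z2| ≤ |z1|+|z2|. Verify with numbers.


|z1| = sqrt((-3.8)^2 + 6.6^2) = sqrt(58) = 7.6158
|z2| = sqrt((-2.6)^2 + 1.7^2) = sqrt(9.65) = 3.1064
z1+z2 = -6.4000 + 8.3000i
|z1+z2| = sqrt(109.85) = 10.4809
|z1|+|z2| = 7.6158 + 3.1064 = 10.7222

|z1+z2| = 10.4809 ≤ |z1|+|z2| = 10.7222 (verified)


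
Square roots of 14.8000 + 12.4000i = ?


|z| = sqrt(219.04+153.76) = 19.3080
sqrt((|z|+a)/2) = sqrt((19.3080+14.8)/2) = sqrt(17.0540) = 4.1297
sqrt((|z|-a)/2) = sqrt((19.3080-14.8)/2) = sqrt(2.2540) = 1.5013

±(4.1297 + 1.5013i) i.e. 4.1297 + 1.5013i and -4.1297 - 1.5013i


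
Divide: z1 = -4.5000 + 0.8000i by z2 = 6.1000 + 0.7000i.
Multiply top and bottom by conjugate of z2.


Conjugate of z2 = 6.1000 - 0.7000i
Numerator: (-4.5000 + 0.8000i)(6.1000 - 0.7000i) = -26.8900 + 8.0300i
Denominator: 6.1^2 + 0.7^2 = 37.7
Result = (-26.8900 + 8.0300i)/37.7

-0.7133 + 0.2130i


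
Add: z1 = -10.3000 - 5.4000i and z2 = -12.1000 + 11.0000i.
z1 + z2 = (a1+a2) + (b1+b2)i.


Real: -10.3 - 12.1 = -22.4
Imag: -5.4 + 11 = 5.6

-22.4000 + 5.6000i


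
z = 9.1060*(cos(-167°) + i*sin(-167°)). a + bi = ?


a = 9.1060*cos(-167°) = 9.1060*(-0.97437) = -8.8726
b = 9.1060*sin(-167°) = 9.1060*(-0.22495) = -2.0484

-8.8726 - 2.0484i


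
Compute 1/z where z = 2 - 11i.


|z|^2 = 4+121 = 125
1/z = (2 + 11i)/125

1/z = 0.0160 + 0.0880i


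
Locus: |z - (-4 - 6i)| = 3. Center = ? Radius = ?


|z - z0| = r is a circle with center z0 and radius r.
Center = (-4, -6), radius = 3

Circle with center (-4, -6) and radius 3


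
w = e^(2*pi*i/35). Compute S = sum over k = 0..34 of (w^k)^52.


The roots are w_k = w^k with w = e^(2*pi*i/35), and (w^k)^52 = (w^52)^k.
So S = 1 + u + u^2 + ... + u^(34) with u = w^52.
52 = 1*35 + 17, so 52 is not a multiple of 35: u = (w^35)^1 * w^17 = w^17 ≠ 1 (w is a primitive 35th root), while u^35 = (w^35)^52 = 1.
Geometric series: S = (1 - u^35)/(1 - u) = (1 - 1)/(1 - u) = 0

S = 0


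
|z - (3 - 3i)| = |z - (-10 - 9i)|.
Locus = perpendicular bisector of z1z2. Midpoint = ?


Equal distances means the locus is the perpendicular bisector of z1 and z2.
Midpoint = ((3+(-10))/2, (-3+(-9))/2) = (-3.5000, -6.0000)

Perpendicular bisector through (-3.5000, -6.0000)


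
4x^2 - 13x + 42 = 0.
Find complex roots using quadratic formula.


disc = (-13)^2 - 4*4*42 = 169 - 672 = -503
sqrt(|disc|) = sqrt(503) = 22.4277
Real part = 13/(2*4) = 1.6250
Imag part = 22.4277/(2*4) = 2.8035

1.6250 ± 2.8035i


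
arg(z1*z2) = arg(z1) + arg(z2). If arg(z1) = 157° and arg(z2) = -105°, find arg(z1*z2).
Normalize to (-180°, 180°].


arg(z1*z2) = 157° - 105° = 52°
Normalized to (-180°, 180°]: 52°

52°


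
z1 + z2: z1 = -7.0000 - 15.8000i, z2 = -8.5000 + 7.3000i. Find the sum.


Real: -7 - 8.5 = -15.5
Imag: -15.8 + 7.3 = -8.5

-15.5000 - 8.5000i


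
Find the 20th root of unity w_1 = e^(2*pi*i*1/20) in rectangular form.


Angle = 360*1/20 = 18°
a = cos(18°) = 0.9511
b = sin(18°) = 0.3090

0.9511 + 0.3090i


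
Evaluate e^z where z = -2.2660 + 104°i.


e^-2.2660 = 0.1037
cos(104°) = -0.2419
sin(104°) = 0.9703
Real = 0.1037*(-0.2419) = -0.0251
Imag = 0.1037*0.9703 = 0.1006

-0.0251 + 0.1006i


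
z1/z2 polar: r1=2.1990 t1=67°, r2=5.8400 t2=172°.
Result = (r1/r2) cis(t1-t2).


r = 2.1990 / 5.8400 = 0.3765
theta = 67° - 172° = -105° = 255° (mod 360)

0.3765 cis(255°)


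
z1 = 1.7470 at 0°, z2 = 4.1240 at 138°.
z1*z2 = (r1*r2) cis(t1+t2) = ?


r = 1.7470 * 4.1240 = 7.2046
theta = 0° + 138° = 138° = 138° (mod 360)

7.2046 cis(138°)


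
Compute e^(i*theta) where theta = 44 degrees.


cos(44°) = 0.7193
sin(44°) = 0.6947

e^(i*44°) = 0.7193 + 0.6947i


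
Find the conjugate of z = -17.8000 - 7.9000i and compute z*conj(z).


z_bar = -17.8000 + 7.9000i
z*z_bar = (-17.8)^2 + (-7.9)^2 = 316.84 + 62.41 = 379.25

z_bar = -17.8000 + 7.9000i, z*z_bar = 379.25


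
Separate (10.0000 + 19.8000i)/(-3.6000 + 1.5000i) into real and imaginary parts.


Multiply by conjugate: (10.0000 + 19.8000i)(-3.6000 - 1.5000i) / ((-3.6)^2 + 1.5^2)
Numerator real = 10*(-3.6) + 19.8*1.5 = -6.3
Numerator imag = 19.8*(-3.6) - 10*1.5 = -86.28
Denominator = 15.21
Re(z) = -6.3/15.21 = -0.4142
Im(z) = -86.28/15.21 = -5.6726

Re(z) = -0.4142, Im(z) = -5.6726


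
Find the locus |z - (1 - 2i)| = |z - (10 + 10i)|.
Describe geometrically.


Equal distances means the locus is the perpendicular bisector of z1 and z2.
Midpoint = ((1+10)/2, (-2+10)/2) = (5.5000, 4.0000)

Perpendicular bisector through (5.5000, 4.0000)


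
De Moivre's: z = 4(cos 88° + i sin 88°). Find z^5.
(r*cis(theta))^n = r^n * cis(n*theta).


r^5 = 4^5 = 1024
n*theta = 5*88° = 440° = 80° (mod 360)
a = 1024*cos(80°) = 177.8157
b = 1024*sin(80°) = 1008.4431

1024 cis(80°) = 177.8157 + 1008.4431i


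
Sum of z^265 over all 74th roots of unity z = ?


The roots are w_k = w^k with w = e^(2*pi*i/74), and (w^k)^265 = (w^265)^k.
So S = 1 + u + u^2 + ... + u^(73) with u = w^265.
265 = 3*74 + 43, so 265 is not a multiple of 74: u = (w^74)^3 * w^43 = w^43 ≠ 1 (w is a primitive 74th root), while u^74 = (w^74)^265 = 1.
Geometric series: S = (1 - u^74)/(1 - u) = (1 - 1)/(1 - u) = 0

S = 0


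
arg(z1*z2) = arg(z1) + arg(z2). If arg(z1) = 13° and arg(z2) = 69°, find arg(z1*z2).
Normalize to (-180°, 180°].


arg(z1*z2) = 13° + 69° = 82°
Normalized to (-180°, 180°]: 82°

82°


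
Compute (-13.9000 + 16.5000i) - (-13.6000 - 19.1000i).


Real: -13.9 + 13.6 = -0.3
Imag: 16.5 + 19.1 = 35.6

-0.3000 + 35.6000i


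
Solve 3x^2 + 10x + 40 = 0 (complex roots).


disc = 10^2 - 4*3*40 = 100 - 480 = -380
sqrt(|disc|) = sqrt(380) = 19.4936
Real part = -10/(2*3) = -1.6667
Imag part = 19.4936/(2*3) = 3.2489

-1.6667 ± 3.2489i


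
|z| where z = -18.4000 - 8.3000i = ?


|z| = sqrt((-18.4)^2 + (-8.3)^2) = sqrt(338.56 + 68.89) = sqrt(407.45) = 20.1854

|z| = 20.1854


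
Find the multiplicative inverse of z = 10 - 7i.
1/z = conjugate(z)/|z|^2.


|z|^2 = 100+49 = 149
1/z = (10 + 7i)/149

1/z = 0.0671 + 0.0470i


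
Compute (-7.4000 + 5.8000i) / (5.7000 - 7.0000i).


Conjugate of z2 = 5.7000 + 7.0000i
Numerator: (-7.4000 + 5.8000i)(5.7000 + 7.0000i) = -82.7800 - 18.7400i
Denominator: 5.7^2 + (-7)^2 = 81.49
Result = (-82.7800 - 18.7400i)/81.49

-1.0158 - 0.2300i


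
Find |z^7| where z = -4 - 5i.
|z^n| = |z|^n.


|z| = sqrt(16+25) = sqrt(41) = 6.4031
|z^7| = |z|^7 = (sqrt(41))^7 = 41^3 * sqrt(41) = 68921*sqrt(41)

|z^7| = 68921*sqrt(41) ≈ 441309.7256


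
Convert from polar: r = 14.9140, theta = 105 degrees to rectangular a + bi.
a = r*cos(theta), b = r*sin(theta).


a = 14.9140*cos(105°) = 14.9140*(-0.25882) = -3.8600
b = 14.9140*sin(105°) = 14.9140*0.965926 = 14.4058

-3.8600 + 14.4058i


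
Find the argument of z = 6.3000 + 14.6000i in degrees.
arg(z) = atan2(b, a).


Re = 6.3, Im = 14.6
arg = atan2(14.6, 6.3) = 66.6595 degrees

arg(z) = 66.6595 degrees


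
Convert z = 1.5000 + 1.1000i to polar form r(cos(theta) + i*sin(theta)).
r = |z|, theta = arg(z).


r = sqrt(2.25+1.21) = sqrt(3.46) = 1.8601
theta = atan2(1.1, 1.5) = 36.2538 degrees

r = 1.8601, theta = 36.2538 degrees


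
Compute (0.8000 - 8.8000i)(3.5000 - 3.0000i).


Real = 0.8*3.5 - (-8.8)*(-3) = 2.8 - 26.4 = -23.6
Imag = 0.8*(-3) + 3.5*(-8.8) = -2.4 - (30.8) = -33.2

-23.6000 - 33.2000i


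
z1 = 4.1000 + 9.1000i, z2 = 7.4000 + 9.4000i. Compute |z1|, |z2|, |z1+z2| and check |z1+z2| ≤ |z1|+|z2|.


|z1| = sqrt(4.1^2 + 9.1^2) = sqrt(99.62) = 9.9810
|z2| = sqrt(7.4^2 + 9.4^2) = sqrt(143.12) = 11.9633
z1+z2 = 11.5000 + 18.5000i
|z1+z2| = sqrt(474.5) = 21.7830
|z1|+|z2| = 9.9810 + 11.9633 = 21.9443

|z1+z2| = 21.7830 ≤ |z1|+|z2| = 21.9443 (verified)


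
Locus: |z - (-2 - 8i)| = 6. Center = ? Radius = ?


|z - z0| = r is a circle with center z0 and radius r.
Center = (-2, -8), radius = 6

Circle with center (-2, -8) and radius 6


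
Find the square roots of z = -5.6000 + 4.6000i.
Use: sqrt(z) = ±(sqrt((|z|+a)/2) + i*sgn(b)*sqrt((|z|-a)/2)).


|z| = sqrt(31.36+21.16) = 7.2471
sqrt((|z|+a)/2) = sqrt((7.2471+(-5.6))/2) = sqrt(0.8235) = 0.9075
sqrt((|z|-a)/2) = sqrt((7.2471-(-5.6))/2) = sqrt(6.4235) = 2.5345

±(0.9075 + 2.5345i) i.e. 0.9075 + 2.5345i and -0.9075 - 2.5345i


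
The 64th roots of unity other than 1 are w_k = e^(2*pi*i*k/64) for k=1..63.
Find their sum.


With w = e^(2*pi*i/64), all 64 of the 64th roots of unity w^0 = 1, w, ..., w^(63) sum to 0: 1 + w + ... + w^(63) = (1 - w^64)/(1 - w) = 0 since w^64 = 1, w ≠ 1.
Removing the root 1: w + w^2 + ... + w^(63) = 0 - 1 = -1

Sum = -1


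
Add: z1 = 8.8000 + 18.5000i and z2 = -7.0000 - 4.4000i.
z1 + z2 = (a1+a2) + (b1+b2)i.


Real: 8.8 - 7 = 1.8
Imag: 18.5 - 4.4 = 14.1

1.8000 + 14.1000i


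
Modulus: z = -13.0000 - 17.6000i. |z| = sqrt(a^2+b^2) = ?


|z| = sqrt((-13)^2 + (-17.6)^2) = sqrt(169 + 309.76) = sqrt(478.76) = 21.8806

|z| = 21.8806


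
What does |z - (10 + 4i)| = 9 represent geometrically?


|z - z0| = r is a circle with center z0 and radius r.
Center = (10, 4), radius = 9

Circle with center (10, 4) and radius 9


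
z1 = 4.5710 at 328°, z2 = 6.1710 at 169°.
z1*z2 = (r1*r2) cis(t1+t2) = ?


r = 4.5710 * 6.1710 = 28.2076
theta = 328° + 169° = 497° = 137° (mod 360)

28.2076 cis(137°)


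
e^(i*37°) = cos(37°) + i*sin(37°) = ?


cos(37°) = 0.7986
sin(37°) = 0.6018

e^(i*37°) = 0.7986 + 0.6018i


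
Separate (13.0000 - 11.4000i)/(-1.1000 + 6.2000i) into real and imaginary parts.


Multiply by conjugate: (13.0000 - 11.4000i)(-1.1000 - 6.2000i) / ((-1.1)^2 + 6.2^2)
Numerator real = 13*(-1.1) - (11.4)*6.2 = -84.98
Numerator imag = -11.4*(-1.1) - 13*6.2 = -68.06
Denominator = 39.65
Re(z) = -84.98/39.65 = -2.1433
Im(z) = -68.06/39.65 = -1.7165

Re(z) = -2.1433, Im(z) = -1.7165


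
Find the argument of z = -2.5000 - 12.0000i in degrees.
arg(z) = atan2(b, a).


Re = -2.5, Im = -12
arg = atan2(-12, -2.5) = -101.7683 degrees

arg(z) = -101.7683 degrees


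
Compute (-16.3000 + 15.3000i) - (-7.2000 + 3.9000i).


Real: -16.3 + 7.2 = -9.1
Imag: 15.3 - 3.9 = 11.4

-9.1000 + 11.4000i


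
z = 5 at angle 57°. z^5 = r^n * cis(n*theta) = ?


r^5 = 5^5 = 3125
n*theta = 5*57° = 285° = 285° (mod 360)
a = 3125*cos(285°) = 808.8095
b = 3125*sin(285°) = -3018.5182

3125 cis(285°) = 808.8095 - 3018.5182i


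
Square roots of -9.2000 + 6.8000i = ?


|z| = sqrt(84.64+46.24) = 11.4403
sqrt((|z|+a)/2) = sqrt((11.4403+(-9.2))/2) = sqrt(1.1201) = 1.0584
sqrt((|z|-a)/2) = sqrt((11.4403-(-9.2))/2) = sqrt(10.3201) = 3.2125

±(1.0584 + 3.2125i) i.e. 1.0584 + 3.2125i and -1.0584 - 3.2125i


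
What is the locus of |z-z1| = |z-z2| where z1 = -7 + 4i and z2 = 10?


Equal distances means the locus is the perpendicular bisector of z1 and z2.
Midpoint = ((-7+10)/2, (4+0)/2) = (1.5000, 2.0000)

Perpendicular bisector through (1.5000, 2.0000)


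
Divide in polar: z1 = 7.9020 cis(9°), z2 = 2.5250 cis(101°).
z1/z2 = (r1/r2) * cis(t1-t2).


r = 7.9020 / 2.5250 = 3.1295
theta = 9° - 101° = -92° = 268° (mod 360)

3.1295 cis(268°)


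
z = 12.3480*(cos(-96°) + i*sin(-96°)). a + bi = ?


a = 12.3480*cos(-96°) = 12.3480*(-0.10453) = -1.2907
b = 12.3480*sin(-96°) = 12.3480*(-0.994522) = -12.2804

-1.2907 - 12.2804i


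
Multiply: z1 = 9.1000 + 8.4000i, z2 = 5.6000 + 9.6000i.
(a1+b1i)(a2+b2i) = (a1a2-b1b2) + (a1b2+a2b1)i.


Real = 9.1*5.6 - 8.4*9.6 = 50.96 - 80.64 = -29.68
Imag = 9.1*9.6 + 5.6*8.4 = 87.36 + 47.04 = 134.4

-29.6800 + 134.4000i


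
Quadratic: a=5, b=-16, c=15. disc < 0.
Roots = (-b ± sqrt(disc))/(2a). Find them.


disc = (-16)^2 - 4*5*15 = 256 - 300 = -44
sqrt(|disc|) = sqrt(44) = 6.6332
Real part = 16/(2*5) = 1.6000
Imag part = 6.6332/(2*5) = 0.6633

1.6000 ± 0.6633i


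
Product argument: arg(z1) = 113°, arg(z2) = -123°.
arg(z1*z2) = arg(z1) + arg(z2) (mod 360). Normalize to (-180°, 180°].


arg(z1*z2) = 113° - 123° = -10°
Normalized to (-180°, 180°]: -10°

-10°


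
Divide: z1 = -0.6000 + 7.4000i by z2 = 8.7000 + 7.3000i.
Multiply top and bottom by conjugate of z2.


Conjugate of z2 = 8.7000 - 7.3000i
Numerator: (-0.6000 + 7.4000i)(8.7000 - 7.3000i) = 48.8000 + 68.7600i
Denominator: 8.7^2 + 7.3^2 = 128.98
Result = (48.8000 + 68.7600i)/128.98

0.3784 + 0.5331i


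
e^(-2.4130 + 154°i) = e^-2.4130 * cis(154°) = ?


e^-2.4130 = 0.08955
cos(154°) = -0.8988
sin(154°) = 0.4384
Real = 0.08955*(-0.8988) = -0.0805
Imag = 0.08955*0.4384 = 0.0393

-0.0805 + 0.0393i


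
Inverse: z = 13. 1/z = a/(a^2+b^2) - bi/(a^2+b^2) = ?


|z|^2 = 169+0 = 169
1/z = (13 - 0i)/169

1/z = 0.0769 + 0i


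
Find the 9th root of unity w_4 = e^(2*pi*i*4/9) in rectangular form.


Angle = 360*4/9 = 160°
a = cos(160°) = -0.9397
b = sin(160°) = 0.3420

-0.9397 + 0.3420i


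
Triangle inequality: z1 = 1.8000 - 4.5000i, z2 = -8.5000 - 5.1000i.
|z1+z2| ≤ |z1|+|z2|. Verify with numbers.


|z1| = sqrt(1.8^2 + (-4.5)^2) = sqrt(23.49) = 4.8466
|z2| = sqrt((-8.5)^2 + (-5.1)^2) = sqrt(98.26) = 9.9126
z1+z2 = -6.7000 - 9.6000i
|z1+z2| = sqrt(137.05) = 11.7068
|z1|+|z2| = 4.8466 + 9.9126 = 14.7592

|z1+z2| = 11.7068 ≤ |z1|+|z2| = 14.7592 (verified)


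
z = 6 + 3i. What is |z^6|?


|z| = sqrt(36+9) = sqrt(45) = 6.7082
|z^6| = |z|^6 = (sqrt(45))^6 = 45^3 = 91125

|z^6| = 91125


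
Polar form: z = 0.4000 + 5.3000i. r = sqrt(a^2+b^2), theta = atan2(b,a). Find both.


r = sqrt(0.16+28.09) = sqrt(28.25) = 5.3151
theta = atan2(5.3, 0.4) = 85.6840 degrees

r = 5.3151, theta = 85.6840 degrees


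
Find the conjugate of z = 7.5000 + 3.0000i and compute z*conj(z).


z_bar = 7.5000 - 3.0000i
z*z_bar = 7.5^2 + 3^2 = 56.25 + 9 = 65.25

z_bar = 7.5000 - 3.0000i, z*z_bar = 65.25


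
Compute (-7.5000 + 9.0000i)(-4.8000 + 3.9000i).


Real = -7.5*(-4.8) - 9*3.9 = 36 - 35.1 = 0.9
Imag = -7.5*3.9 - (4.8)*9 = -29.25 - (43.2) = -72.45

0.9000 - 72.4500i


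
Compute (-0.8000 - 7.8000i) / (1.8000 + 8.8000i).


Conjugate of z2 = 1.8000 - 8.8000i
Numerator: (-0.8000 - 7.8000i)(1.8000 - 8.8000i) = -70.0800 - 7.0000i
Denominator: 1.8^2 + 8.8^2 = 80.68
Result = (-70.0800 - 7.0000i)/80.68

-0.8686 - 0.0868i


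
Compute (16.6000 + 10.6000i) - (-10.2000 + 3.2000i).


Real: 16.6 + 10.2 = 26.8
Imag: 10.6 - 3.2 = 7.4

26.8000 + 7.4000i


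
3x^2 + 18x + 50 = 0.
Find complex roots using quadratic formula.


disc = 18^2 - 4*3*50 = 324 - 600 = -276
sqrt(|disc|) = sqrt(276) = 16.6132
Real part = -18/(2*3) = -3.0000
Imag part = 16.6132/(2*3) = 2.7689

-3.0000 ± 2.7689i


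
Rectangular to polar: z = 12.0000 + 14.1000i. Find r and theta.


r = sqrt(144+198.81) = sqrt(342.81) = 18.5151
theta = atan2(14.1, 12) = 49.6001 degrees

r = 18.5151, theta = 49.6001 degrees


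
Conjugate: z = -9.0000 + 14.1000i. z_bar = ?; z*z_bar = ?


z_bar = -9.0000 - 14.1000i
z*z_bar = (-9)^2 + 14.1^2 = 81 + 198.81 = 279.81

z_bar = -9.0000 - 14.1000i, z*z_bar = 279.81


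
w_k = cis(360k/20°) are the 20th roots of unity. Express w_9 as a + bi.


Angle = 360*9/20 = 162°
a = cos(162°) = -0.9511
b = sin(162°) = 0.3090

-0.9511 + 0.3090i


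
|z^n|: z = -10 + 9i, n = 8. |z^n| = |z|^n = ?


|z| = sqrt(100+81) = sqrt(181) = 13.4536
|z^8| = |z|^8 = (sqrt(181))^8 = 181^4 = 1073283121

|z^8| = 1073283121


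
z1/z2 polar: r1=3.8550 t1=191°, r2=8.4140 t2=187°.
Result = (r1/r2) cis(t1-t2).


r = 3.8550 / 8.4140 = 0.4582
theta = 191° - 187° = 4° = 4° (mod 360)

0.4582 cis(4°)


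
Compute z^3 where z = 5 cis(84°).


r^3 = 5^3 = 125
n*theta = 3*84° = 252° = 252° (mod 360)
a = 125*cos(252°) = -38.6271
b = 125*sin(252°) = -118.8821

125 cis(252°) = -38.6271 - 118.8821i


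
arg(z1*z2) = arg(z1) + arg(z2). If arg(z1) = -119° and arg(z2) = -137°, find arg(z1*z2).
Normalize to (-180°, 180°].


arg(z1*z2) = -119° - 137° = -256°
Normalized to (-180°, 180°]: 104°

104°


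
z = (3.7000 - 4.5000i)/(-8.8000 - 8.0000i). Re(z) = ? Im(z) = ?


Multiply by conjugate: (3.7000 - 4.5000i)(-8.8000 + 8.0000i) / ((-8.8)^2 + (-8)^2)
Numerator real = 3.7*(-8.8) - (4.5)*(-8) = 3.44
Numerator imag = -4.5*(-8.8) - 3.7*(-8) = 69.2
Denominator = 141.44
Re(z) = 3.44/141.44 = 0.0243
Im(z) = 69.2/141.44 = 0.4893

Re(z) = 0.0243, Im(z) = 0.4893


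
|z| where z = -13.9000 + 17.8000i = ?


|z| = sqrt((-13.9)^2 + 17.8^2) = sqrt(193.21 + 316.84) = sqrt(510.05) = 22.5843

|z| = 22.5843


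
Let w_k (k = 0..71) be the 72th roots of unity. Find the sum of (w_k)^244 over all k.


The roots are w_k = w^k with w = e^(2*pi*i/72), and (w^k)^244 = (w^244)^k.
So S = 1 + u + u^2 + ... + u^(71) with u = w^244.
244 = 3*72 + 28, so 244 is not a multiple of 72: u = (w^72)^3 * w^28 = w^28 ≠ 1 (w is a primitive 72th root), while u^72 = (w^72)^244 = 1.
Geometric series: S = (1 - u^72)/(1 - u) = (1 - 1)/(1 - u) = 0

S = 0


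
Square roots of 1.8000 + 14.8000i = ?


|z| = sqrt(3.24+219.04) = 14.9091
sqrt((|z|+a)/2) = sqrt((14.9091+1.8)/2) = sqrt(8.3545) = 2.8904
sqrt((|z|-a)/2) = sqrt((14.9091-1.8)/2) = sqrt(6.5545) = 2.5602

±(2.8904 + 2.5602i) i.e. 2.8904 + 2.5602i and -2.8904 - 2.5602i


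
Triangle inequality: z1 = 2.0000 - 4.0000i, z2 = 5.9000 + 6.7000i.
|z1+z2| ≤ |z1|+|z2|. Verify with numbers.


|z1| = sqrt(2^2 + (-4)^2) = sqrt(20) = 4.4721
|z2| = sqrt(5.9^2 + 6.7^2) = sqrt(79.7) = 8.9275
z1+z2 = 7.9000 + 2.7000i
|z1+z2| = sqrt(69.7) = 8.3487
|z1|+|z2| = 4.4721 + 8.9275 = 13.3996

|z1+z2| = 8.3487 ≤ |z1|+|z2| = 13.3996 (verified)


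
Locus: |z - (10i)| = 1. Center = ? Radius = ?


|z - z0| = r is a circle with center z0 and radius r.
Center = (0, 10), radius = 1

Circle with center (0, 10) and radius 1


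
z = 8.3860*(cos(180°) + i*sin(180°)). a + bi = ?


a = 8.3860*cos(180°) = 8.3860*(-1) = -8.3860
b = 8.3860*sin(180°) = 8.3860*0 = 0

-8.3860 + 0i


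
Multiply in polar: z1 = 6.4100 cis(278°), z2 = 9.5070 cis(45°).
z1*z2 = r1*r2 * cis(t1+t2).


r = 6.4100 * 9.5070 = 60.9399
theta = 278° + 45° = 323° = 323° (mod 360)

60.9399 cis(323°)


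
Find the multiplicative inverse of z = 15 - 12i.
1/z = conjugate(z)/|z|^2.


|z|^2 = 225+144 = 369
1/z = (15 + 12i)/369

1/z = 0.0407 + 0.0325i
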